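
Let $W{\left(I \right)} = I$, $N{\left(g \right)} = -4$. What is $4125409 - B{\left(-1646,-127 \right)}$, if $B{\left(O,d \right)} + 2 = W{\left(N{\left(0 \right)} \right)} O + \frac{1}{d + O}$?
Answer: $\frac{7302680272}{1773} \approx 4.1188 \cdot 10^{6}$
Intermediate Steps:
$B{\left(O,d \right)} = -2 + \frac{1}{O + d} - 4 O$ ($B{\left(O,d \right)} = -2 - \left(- \frac{1}{d + O} + 4 O\right) = -2 - \left(- \frac{1}{O + d} + 4 O\right) = -2 + \frac{1}{O + d} - 4 O$)
$4125409 - B{\left(-1646,-127 \right)} = 4125409 - \frac{1 - 4 \left(-1646\right)^{2} - -3292 - -254 - \left(-6584\right) \left(-127\right)}{-1646 - 127} = 4125409 - \frac{1 - 10837264 + 3292 + 254 - 836168}{-1773} = 4125409 - - \frac{1 - 10837264 + 3292 + 254 - 836168}{1773} = 4125409 - \left(- \frac{1}{1773}\right) \left(-11669885\right) = 4125409 - \frac{11669885}{1773} = \frac{7302680272}{1773}$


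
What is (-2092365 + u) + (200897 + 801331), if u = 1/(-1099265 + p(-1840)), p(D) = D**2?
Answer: -2492418377894/2286335 ≈ -1.0901e+6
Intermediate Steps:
u = 1/2286335 (u = 1/(-1099265 + (-1840)**2) = 1/(-1099265 + 3385600) = 1/2286335 ≈ 4.3738e-7)
(-2092365 + u) + (200897 + 801331) = (-2092365 + 1/2286335) + (200897 + 801331) = -4783847332274/2286335 + 1002228 = -2492418377894/2286335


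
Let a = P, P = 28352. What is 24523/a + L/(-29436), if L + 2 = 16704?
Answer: 62080981/208642368 ≈ 0.29755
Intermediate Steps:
L = 16702 (L = -2 + 16704 = 16702)
a = 28352
24523/a + L/(-29436) = 24523/28352 + 16702/(-29436) = 24523*(1/28352) + 16702*(-1/29436) = 24523/28352 - 8351/14718 = 62080981/208642368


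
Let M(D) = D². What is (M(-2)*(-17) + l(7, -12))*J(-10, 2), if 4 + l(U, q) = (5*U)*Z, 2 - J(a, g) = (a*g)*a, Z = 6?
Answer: -27324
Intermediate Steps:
J(a, g) = 2 - g*a² (J(a, g) = 2 - a*g*a = 2 - g*a²)
l(U, q) = -4 + 30*U (l(U, q) = -4 + (5*U)*6 = -4 + 30*U)
(M(-2)*(-17) + l(7, -12))*J(-10, 2) = ((-2)²*(-17) + (-4 + 30*7))*(2 - 1*2*(-10)²) = (4*(-17) + (-4 + 210))*(2 - 1*2*100) = (-68 + 206)*(2 - 200) = 138*(-198) = -27324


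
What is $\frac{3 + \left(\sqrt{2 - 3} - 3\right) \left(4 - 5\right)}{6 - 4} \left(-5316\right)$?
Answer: $-15948 + 2658 i \approx -15948.0 + 2658.0 i$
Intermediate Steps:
$\frac{3 + \left(\sqrt{2 - 3} - 3\right) \left(4 - 5\right)}{6 - 4} \left(-5316\right) = \frac{3 + \left(\sqrt{-1} - 3\right) \left(-1\right)}{2} \left(-5316\right) = \left(3 + \left(i - 3\right) \left(-1\right)\right) \frac{1}{2} \left(-5316\right) = \left(3 + \left(-3 + i\right) \left(-1\right)\right) \frac{1}{2} \left(-5316\right) = \left(3 + \left(3 - i\right)\right) \frac{1}{2} \left(-5316\right) = \left(6 - i\right) \frac{1}{2} \left(-5316\right) = \left(3 - \frac{i}{2}\right) \left(-5316\right) = -15948 + 2658 i$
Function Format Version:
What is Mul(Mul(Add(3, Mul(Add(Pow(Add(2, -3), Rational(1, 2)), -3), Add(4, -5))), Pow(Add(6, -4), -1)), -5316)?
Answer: Add(-15948, Mul(2658, I)) ≈ Add(-15948., Mul(2658.0, I))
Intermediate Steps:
Mul(Mul(Add(3, Mul(Add(Pow(Add(2, -3), Rational(1, 2)), -3), Add(4, -5))), Pow(Add(6, -4), -1)), -5316) = Mul(Mul(Add(3, Mul(Add(Pow(-1, Rational(1, 2)), -3), -1)), Pow(2, -1)), -5316) = Mul(Mul(Add(3, Mul(Add(I, -3), -1)), Rational(1, 2)), -5316) = Mul(Mul(Add(3, Mul(Add(-3, I), -1)), Rational(1, 2)), -5316) = Mul(Mul(Add(3, Add(3, Mul(-1, I))), Rational(1, 2)), -5316) = Mul(Mul(Add(6, Mul(-1, I)), Rational(1, 2)), -5316) = Mul(Add(3, Mul(Rational(-1, 2), I)), -5316) = Add(-15948, Mul(2658, I))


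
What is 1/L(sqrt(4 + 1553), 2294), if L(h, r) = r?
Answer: 1/2294 ≈ 0.00043592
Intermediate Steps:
1/L(sqrt(4 + 1553), 2294) = 1/2294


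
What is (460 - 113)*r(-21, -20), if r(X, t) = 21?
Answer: 7287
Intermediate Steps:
(460 - 113)*r(-21, -20) = (460 - 113)*21 = 347*21 = 7287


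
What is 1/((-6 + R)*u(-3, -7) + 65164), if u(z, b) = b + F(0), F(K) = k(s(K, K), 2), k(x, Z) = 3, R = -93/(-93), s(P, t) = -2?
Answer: 1/65184 ≈ 1.5341e-5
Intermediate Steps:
R = 1 (R = -93*(-1/93) = 1)
F(K) = 3
u(z, b) = 3 + b (u(z, b) = b + 3 = 3 + b)
1/((-6 + R)*u(-3, -7) + 65164) = 1/((-6 + 1)*(3 - 7) + 65164) = 1/(-5*(-4) + 65164) = 1/(20 + 65164) = 1/65184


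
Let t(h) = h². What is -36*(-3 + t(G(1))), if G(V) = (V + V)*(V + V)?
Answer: -468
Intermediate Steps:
G(V) = 4*V² (G(V) = (2*V)*(2*V) = 4*V²)
-36*(-3 + t(G(1))) = -36*(-3 + (4*1²)²) = -36*(-3 + (4*1)²) = -36*(-3 + 4²) = -36*(-3 + 16) = -36*13 = -468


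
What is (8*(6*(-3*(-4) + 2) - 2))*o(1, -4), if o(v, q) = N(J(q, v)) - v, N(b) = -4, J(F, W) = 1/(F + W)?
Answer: -3280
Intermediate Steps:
o(v, q) = -4 - v
(8*(6*(-3*(-4) + 2) - 2))*o(1, -4) = (8*(6*(-3*(-4) + 2) - 2))*(-4 - 1*1) = (8*(6*(12 + 2) - 2))*(-4 - 1) = (8*(6*14 - 2))*(-5) = (8*(84 - 2))*(-5) = (8*82)*(-5) = 656*(-5) = -3280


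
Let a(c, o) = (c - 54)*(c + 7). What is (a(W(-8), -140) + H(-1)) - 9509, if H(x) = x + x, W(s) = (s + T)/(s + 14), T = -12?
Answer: -87491/9 ≈ -9721.2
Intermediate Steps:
W(s) = (-12 + s)/(14 + s) (W(s) = (s - 12)/(s + 14) = (-12 + s)/(14 + s))
H(x) = 2*x
a(c, o) = (-54 + c)*(7 + c)
(a(W(-8), -140) + H(-1)) - 9509 = ((-378 + ((-12 - 8)/(14 - 8))² - 47*(-12 - 8)/(14 - 8)) + 2*(-1)) - 9509 = ((-378 + (-20/6)² - 47*(-20)/6) - 2) - 9509 = ((-378 + ((⅙)*(-20))² - 47*(-20)/6) - 2) - 9509 = ((-378 + (-10/3)² - 47*(-10/3)) - 2) - 9509 = ((-378 + 100/9 + 470/3) - 2) - 9509 = (-1892/9 - 2) - 9509 = -1910/9 - 9509 = -87491/9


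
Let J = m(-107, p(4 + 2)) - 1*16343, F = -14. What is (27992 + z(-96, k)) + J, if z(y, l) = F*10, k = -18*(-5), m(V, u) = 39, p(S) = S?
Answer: 11548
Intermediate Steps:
k = 90
z(y, l) = -140 (z(y, l) = -14*10 = -140)
J = -16304 (J = 39 - 1*16343 = 39 - 16343 = -16304)
(27992 + z(-96, k)) + J = (27992 - 140) - 16304 = 27852 - 16304 = 11548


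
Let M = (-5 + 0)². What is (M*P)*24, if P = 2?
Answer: 1200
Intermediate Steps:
M = 25 (M = (-5)² = 25)
(M*P)*24 = (25*2)*24 = 50*24 = 1200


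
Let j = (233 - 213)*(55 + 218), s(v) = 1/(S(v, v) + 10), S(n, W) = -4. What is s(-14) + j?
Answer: 32761/6 ≈ 5460.2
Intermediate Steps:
s(v) = 1/6 (s(v) = 1/(-4 + 10) = 1/6)
j = 5460 (j = 20*273 = 5460)
s(-14) + j = 1/6 + 5460 = 32761/6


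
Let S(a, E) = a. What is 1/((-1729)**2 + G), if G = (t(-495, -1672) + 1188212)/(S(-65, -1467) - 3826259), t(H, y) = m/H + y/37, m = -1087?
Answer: 70079124060/209497384947735101 ≈ 3.3451e-7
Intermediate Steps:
t(H, y) = -1087/H + y/37
G = -21761315359/70079124060 (G = ((-1087/(-495) + (1/37)*(-1672)) + 1188212)/(-65 - 3826259) = ((-1087*(-1/495) - 1672/37) + 1188212)/(-3826324) = ((1087/495 - 1672/37) + 1188212)*(-1/3826324) = (-787421/18315 + 1188212)*(-1/3826324) = (21761315359/18315)*(-1/3826324) = -21761315359/70079124060 ≈ -0.31052)
1/((-1729)**2 + G) = 1/((-1729)**2 - 21761315359/70079124060) = 1/(2989441 - 21761315359/70079124060) = 1/(209497384947735101/70079124060) = 70079124060/209497384947735101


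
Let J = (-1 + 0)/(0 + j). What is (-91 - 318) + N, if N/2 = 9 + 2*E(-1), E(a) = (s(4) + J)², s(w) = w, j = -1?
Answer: -291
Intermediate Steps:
J = 1 (J = (-1 + 0)/(0 - 1) = -1/(-1) = -1*(-1) = 1)
E(a) = 25 (E(a) = (4 + 1)² = 5² = 25)
N = 118 (N = 2*(9 + 2*25) = 2*(9 + 50) = 2*59 = 118)
(-91 - 318) + N = (-91 - 318) + 118 = -409 + 118 = -291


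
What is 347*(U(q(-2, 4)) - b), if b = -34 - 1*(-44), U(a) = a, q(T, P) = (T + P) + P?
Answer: -1388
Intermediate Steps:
q(T, P) = T + 2*P (q(T, P) = (P + T) + P = T + 2*P)
b = 10 (b = -34 + 44 = 10)
347*(U(q(-2, 4)) - b) = 347*((-2 + 2*4) - 1*10) = 347*((-2 + 8) - 10) = 347*(6 - 10) = 347*(-4) = -1388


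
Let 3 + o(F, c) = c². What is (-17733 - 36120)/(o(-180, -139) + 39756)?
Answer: -53853/59074 ≈ -0.91162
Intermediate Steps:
o(F, c) = -3 + c²
(-17733 - 36120)/(o(-180, -139) + 39756) = (-17733 - 36120)/((-3 + (-139)²) + 39756) = -53853/((-3 + 19321) + 39756) = -53853/(19318 + 39756) = -53853/59074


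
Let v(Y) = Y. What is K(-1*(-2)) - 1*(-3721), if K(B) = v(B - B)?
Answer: 3721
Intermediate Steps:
K(B) = 0 (K(B) = B - B = 0)
K(-1*(-2)) - 1*(-3721) = 0 - 1*(-3721) = 0 + 3721 = 3721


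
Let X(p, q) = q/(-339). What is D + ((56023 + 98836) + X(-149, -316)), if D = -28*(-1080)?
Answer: 62748877/339 ≈ 1.8510e+5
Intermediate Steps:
X(p, q) = -q/339 (X(p, q) = q*(-1/339) = -q/339)
D = 30240 (D = -1*(-30240) = 30240)
D + ((56023 + 98836) + X(-149, -316)) = 30240 + ((56023 + 98836) - 1/339*(-316)) = 30240 + (154859 + 316/339) = 30240 + 52497517/339 = 62748877/339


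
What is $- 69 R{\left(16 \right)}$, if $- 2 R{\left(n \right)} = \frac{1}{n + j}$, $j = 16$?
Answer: $\frac{69}{64} \approx 1.0781$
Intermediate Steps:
$R{\left(n \right)} = - \frac{1}{2 \left(16 + n\right)}$ ($R{\left(n \right)} = - \frac{1}{2 \left(n + 16\right)} = - \frac{1}{2 \left(16 + n\right)}$)
$- 69 R{\left(16 \right)} = - 69 \left(- \frac{1}{32 + 2 \cdot 16}\right) = - 69 \left(- \frac{1}{32 + 32}\right) = - 69 \left(- \frac{1}{64}\right) = - 69 \left(\left(-1\right) \frac{1}{64}\right) = \left(-69\right) \left(- \frac{1}{64}\right) = \frac{69}{64}$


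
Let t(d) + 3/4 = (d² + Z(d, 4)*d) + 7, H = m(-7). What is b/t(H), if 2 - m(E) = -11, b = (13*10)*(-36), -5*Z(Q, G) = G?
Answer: -31200/1099 ≈ -28.389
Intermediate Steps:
Z(Q, G) = -G/5
b = -4680 (b = 130*(-36) = -4680)
m(E) = 13 (m(E) = 2 - 1*(-11) = 2 + 11 = 13)
H = 13
t(d) = 25/4 + d² - 4*d/5 (t(d) = -¾ + ((d² + (-⅕*4)*d) + 7) = -¾ + ((d² - 4*d/5) + 7) = -¾ + (7 + d² - 4*d/5) = 25/4 + d² - 4*d/5)
b/t(H) = -4680/(25/4 + 13² - ⅘*13) = -4680/(25/4 + 169 - 52/5) = -4680/3297/20 = -4680*20/3297 = -31200/1099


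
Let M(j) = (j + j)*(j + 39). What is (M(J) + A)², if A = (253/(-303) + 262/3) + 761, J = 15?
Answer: 558983513104/91809 ≈ 6.0885e+6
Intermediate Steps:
M(j) = 2*j*(39 + j) (M(j) = (2*j)*(39 + j) = 2*j*(39 + j))
A = 256792/303 (A = (253*(-1/303) + 262*(⅓)) + 761 = (-253/303 + 262/3) + 761 = 26209/303 + 761 = 256792/303 ≈ 847.50)
(M(J) + A)² = (2*15*(39 + 15) + 256792/303)² = (2*15*54 + 256792/303)² = (1620 + 256792/303)² = (747652/303)² = 558983513104/91809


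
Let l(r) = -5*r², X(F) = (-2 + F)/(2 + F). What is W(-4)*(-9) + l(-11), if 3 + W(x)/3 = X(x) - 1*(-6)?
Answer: -767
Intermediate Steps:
X(F) = (-2 + F)/(2 + F)
W(x) = 9 + 3*(-2 + x)/(2 + x) (W(x) = -9 + 3*((-2 + x)/(2 + x) - 1*(-6)) = -9 + 3*((-2 + x)/(2 + x) + 6) = -9 + 3*(6 + (-2 + x)/(2 + x)) = -9 + (18 + 3*(-2 + x)/(2 + x)) = 9 + 3*(-2 + x)/(2 + x))
W(-4)*(-9) + l(-11) = (12*(1 - 4)/(2 - 4))*(-9) - 5*(-11)² = (12*(-3)/(-2))*(-9) - 5*121 = (12*(-½)*(-3))*(-9) - 605 = 18*(-9) - 605 = -162 - 605 = -767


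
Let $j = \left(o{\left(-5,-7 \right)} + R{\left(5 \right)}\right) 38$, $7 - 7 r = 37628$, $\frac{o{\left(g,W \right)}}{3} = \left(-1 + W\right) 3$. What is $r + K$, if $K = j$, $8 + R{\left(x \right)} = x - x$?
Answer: $- \frac{58901}{7} \approx -8414.4$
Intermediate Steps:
$o{\left(g,W \right)} = -9 + 9 W$ ($o{\left(g,W \right)} = 3 \left(-1 + W\right) 3 = 3 \left(-3 + 3 W\right) = -9 + 9 W$)
$R{\left(x \right)} = -8$ ($R{\left(x \right)} = -8 + \left(x - x\right) = -8 + 0 = -8$)
$r = - \frac{37621}{7}$ ($r = 1 - \frac{37628}{7} = - \frac{37621}{7} \approx -5374.4$)
$j = -3040$ ($j = \left(\left(-9 + 9 \left(-7\right)\right) - 8\right) 38 = \left(\left(-9 - 63\right) - 8\right) 38 = \left(-72 - 8\right) 38 = \left(-80\right) 38 = -3040$)
$K = -3040$
$r + K = - \frac{37621}{7} - 3040 = - \frac{58901}{7}$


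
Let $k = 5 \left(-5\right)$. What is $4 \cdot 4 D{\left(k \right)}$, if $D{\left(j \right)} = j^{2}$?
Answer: $10000$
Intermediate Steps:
$k = -25$
$4 \cdot 4 D{\left(k \right)} = 4 \cdot 4 \left(-25\right)^{2} = 16 \cdot 625 = 10000$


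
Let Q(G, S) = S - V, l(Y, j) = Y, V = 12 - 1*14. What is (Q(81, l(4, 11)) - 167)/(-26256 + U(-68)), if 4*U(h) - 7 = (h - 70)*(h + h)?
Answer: 644/86249 ≈ 0.0074668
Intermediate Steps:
V = -2 (V = 12 - 14 = -2)
Q(G, S) = 2 + S (Q(G, S) = S - 1*(-2) = S + 2 = 2 + S)
U(h) = 7/4 + h*(-70 + h)/2 (U(h) = 7/4 + ((h - 70)*(h + h))/4 = 7/4 + ((-70 + h)*(2*h))/4 = 7/4 + (2*h*(-70 + h))/4 = 7/4 + h*(-70 + h)/2)
(Q(81, l(4, 11)) - 167)/(-26256 + U(-68)) = ((2 + 4) - 167)/(-26256 + (7/4 + (1/2)*(-68)**2 - 35*(-68))) = (6 - 167)/(-26256 + (7/4 + (1/2)*4624 + 2380)) = -161/(-26256 + (7/4 + 2312 + 2380)) = -161/(-26256 + 18775/4) = -161/(-86249/4) = -161*(-4/86249) = 644/86249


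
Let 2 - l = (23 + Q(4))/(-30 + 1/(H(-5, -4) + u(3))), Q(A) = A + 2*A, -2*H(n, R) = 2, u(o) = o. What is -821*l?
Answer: -154348/59 ≈ -2616.1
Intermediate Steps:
H(n, R) = -1 (H(n, R) = -½*2 = -1)
Q(A) = 3*A
l = 188/59 (l = 2 - (23 + 3*4)/(-30 + 1/(-1 + 3)) = 2 - (23 + 12)/(-30 + 1/2) = 2 - 35/(-30 + ½) = 2 - 35/(-59/2) = 2 - 35*(-2)/59 = 2 - 1*(-70/59) = 2 + 70/59 = 188/59 ≈ 3.1864)
-821*l = -821*188/59 = -154348/59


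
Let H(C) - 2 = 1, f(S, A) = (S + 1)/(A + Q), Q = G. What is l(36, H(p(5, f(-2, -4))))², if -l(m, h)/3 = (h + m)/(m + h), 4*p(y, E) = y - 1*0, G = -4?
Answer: 9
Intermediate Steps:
Q = -4
f(S, A) = (1 + S)/(-4 + A) (f(S, A) = (S + 1)/(A - 4) = (1 + S)/(-4 + A))
p(y, E) = y/4 (p(y, E) = (y - 1*0)/4 = (y + 0)/4 = y/4)
H(C) = 3 (H(C) = 2 + 1 = 3)
l(m, h) = -3 (l(m, h) = -3*(h + m)/(m + h) = -3*(h + m)/(h + m) = -3*1 = -3)
l(36, H(p(5, f(-2, -4))))² = (-3)² = 9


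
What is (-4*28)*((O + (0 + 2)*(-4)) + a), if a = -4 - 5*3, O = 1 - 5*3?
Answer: 4592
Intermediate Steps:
O = -14 (O = 1 - 15 = -14)
a = -19 (a = -4 - 15 = -19)
(-4*28)*((O + (0 + 2)*(-4)) + a) = (-4*28)*((-14 + (0 + 2)*(-4)) - 19) = -112*((-14 + 2*(-4)) - 19) = -112*((-14 - 8) - 19) = -112*(-22 - 19) = -112*(-41) = 4592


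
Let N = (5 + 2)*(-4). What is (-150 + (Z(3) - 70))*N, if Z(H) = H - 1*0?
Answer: 6076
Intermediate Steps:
Z(H) = H (Z(H) = H + 0 = H)
N = -28 (N = 7*(-4) = -28)
(-150 + (Z(3) - 70))*N = (-150 + (3 - 70))*(-28) = (-150 - 67)*(-28) = -217*(-28) = 6076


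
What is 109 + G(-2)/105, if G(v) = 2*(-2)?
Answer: 11441/105 ≈ 108.96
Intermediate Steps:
G(v) = -4
109 + G(-2)/105 = 109 - 4/105 = 11441/105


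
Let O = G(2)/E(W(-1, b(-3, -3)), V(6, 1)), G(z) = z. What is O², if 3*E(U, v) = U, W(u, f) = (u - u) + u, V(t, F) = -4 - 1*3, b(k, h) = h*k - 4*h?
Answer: 36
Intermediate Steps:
b(k, h) = -4*h + h*k
V(t, F) = -7 (V(t, F) = -4 - 3 = -7)
W(u, f) = u (W(u, f) = 0 + u = u)
E(U, v) = U/3
O = -6 (O = 2/(((⅓)*(-1))) = 2/(-⅓) = 2*(-3) = -6)
O² = (-6)² = 36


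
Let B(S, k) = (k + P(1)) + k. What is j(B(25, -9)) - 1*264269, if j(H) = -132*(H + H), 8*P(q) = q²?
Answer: -259550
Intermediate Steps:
P(q) = q²/8
B(S, k) = ⅛ + 2*k (B(S, k) = (k + (⅛)*1²) + k = (k + (⅛)*1) + k = (k + ⅛) + k = (⅛ + k) + k = ⅛ + 2*k)
j(H) = -264*H
j(B(25, -9)) - 1*264269 = -264*(⅛ + 2*(-9)) - 1*264269 = -264*(⅛ - 18) - 264269 = -264*(-143/8) - 264269 = 4719 - 264269 = -259550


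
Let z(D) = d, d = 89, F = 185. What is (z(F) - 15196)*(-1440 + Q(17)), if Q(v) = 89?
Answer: 20409557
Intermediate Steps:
z(D) = 89
(z(F) - 15196)*(-1440 + Q(17)) = (89 - 15196)*(-1440 + 89) = -15107*(-1351) = 20409557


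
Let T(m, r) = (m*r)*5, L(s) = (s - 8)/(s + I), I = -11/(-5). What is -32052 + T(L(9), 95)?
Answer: -1792537/56 ≈ -32010.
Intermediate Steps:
I = 11/5 (I = -11*(-1/5) = 11/5 ≈ 2.2000)
L(s) = (-8 + s)/(11/5 + s) (L(s) = (s - 8)/(s + 11/5) = (-8 + s)/(11/5 + s))
T(m, r) = 5*m*r
-32052 + T(L(9), 95) = -32052 + 5*(5*(-8 + 9)/(11 + 5*9))*95 = -32052 + 5*(5*1/(11 + 45))*95 = -32052 + 5*(5*1/56)*95 = -32052 + 5*(5*(1/56)*1)*95 = -32052 + 5*(5/56)*95 = -32052 + 2375/56 = -1792537/56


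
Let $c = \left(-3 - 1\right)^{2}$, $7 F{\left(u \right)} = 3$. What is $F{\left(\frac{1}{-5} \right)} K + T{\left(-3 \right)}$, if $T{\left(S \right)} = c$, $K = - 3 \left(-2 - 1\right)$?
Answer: $\frac{139}{7} \approx 19.857$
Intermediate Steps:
$F{\left(u \right)} = \frac{3}{7}$ ($F{\left(u \right)} = \frac{1}{7} \cdot 3 = \frac{3}{7}$)
$K = 9$ ($K = \left(-3\right) \left(-3\right) = 9$)
$c = 16$ ($c = \left(-4\right)^{2} = 16$)
$T{\left(S \right)} = 16$
$F{\left(\frac{1}{-5} \right)} K + T{\left(-3 \right)} = \frac{3}{7} \cdot 9 + 16 = \frac{27}{7} + 16 = \frac{139}{7}$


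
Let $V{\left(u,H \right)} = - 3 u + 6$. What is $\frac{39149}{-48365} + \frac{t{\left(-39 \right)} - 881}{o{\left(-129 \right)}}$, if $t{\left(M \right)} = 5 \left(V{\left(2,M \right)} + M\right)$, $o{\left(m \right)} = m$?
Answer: $\frac{46990519}{6239085} \approx 7.5316$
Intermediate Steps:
$V{\left(u,H \right)} = 6 - 3 u$
$t{\left(M \right)} = 5 M$ ($t{\left(M \right)} = 5 \left(\left(6 - 6\right) + M\right) = 5 \left(0 + M\right) = 5 M$)
$\frac{39149}{-48365} + \frac{t{\left(-39 \right)} - 881}{o{\left(-129 \right)}} = \frac{39149}{-48365} + \frac{5 \left(-39\right) - 881}{-129} = 39149 \left(- \frac{1}{48365}\right) + \left(-195 - 881\right) \left(- \frac{1}{129}\right) = - \frac{39149}{48365} - - \frac{1076}{129} = - \frac{39149}{48365} + \frac{1076}{129} = \frac{46990519}{6239085}$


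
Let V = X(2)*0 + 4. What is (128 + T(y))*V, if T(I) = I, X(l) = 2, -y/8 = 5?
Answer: 352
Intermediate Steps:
y = -40 (y = -8*5 = -40)
V = 4 (V = 2*0 + 4 = 0 + 4 = 4)
(128 + T(y))*V = (128 - 40)*4 = 88*4 = 352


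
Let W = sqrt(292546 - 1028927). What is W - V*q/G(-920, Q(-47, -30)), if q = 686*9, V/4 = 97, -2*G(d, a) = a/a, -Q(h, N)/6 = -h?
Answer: 4791024 + I*sqrt(736381) ≈ 4.791e+6 + 858.13*I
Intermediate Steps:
Q(h, N) = 6*h (Q(h, N) = -(-6)*h = 6*h)
G(d, a) = -1/2 (G(d, a) = -a/(2*a) = -1/2*1 = -1/2)
W = I*sqrt(736381) (W = sqrt(-736381) = I*sqrt(736381) ≈ 858.13*I)
V = 388 (V = 4*97 = 388)
q = 6174
W - V*q/G(-920, Q(-47, -30)) = I*sqrt(736381) - 388*6174/(-1/2) = I*sqrt(736381) - 2395512*(-2) = I*sqrt(736381) - 1*(-4791024) = I*sqrt(736381) + 4791024 = 4791024 + I*sqrt(736381)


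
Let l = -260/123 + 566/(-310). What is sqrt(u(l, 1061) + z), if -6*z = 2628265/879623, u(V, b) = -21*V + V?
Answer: sqrt(3523046280557359592118)/6708004998 ≈ 8.8484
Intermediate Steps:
l = -75109/19065 (l = -260*1/123 + 566*(-1/310) = -260/123 - 283/155 = -75109/19065 ≈ -3.9396)
u(V, b) = -20*V
z = -2628265/5277738 (z = -2628265/(6*879623) = -1/6*2628265/879623 = -2628265/5277738 ≈ -0.49799)
sqrt(u(l, 1061) + z) = sqrt(-20*(-75109/19065) - 2628265/5277738) = sqrt(300436/3813 - 2628265/5277738) = sqrt(525200306441/6708004998) = sqrt(3523046280557359592118)/6708004998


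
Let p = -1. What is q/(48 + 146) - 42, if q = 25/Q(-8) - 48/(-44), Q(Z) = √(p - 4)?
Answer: -44808/1067 - 5*I*√5/194 ≈ -41.994 - 0.057631*I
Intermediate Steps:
Q(Z) = I*√5 (Q(Z) = √(-1 - 4) = √(-5) = I*√5)
q = 12/11 - 5*I*√5 (q = 25/((I*√5)) - 48/(-44) = 25*(-I*√5/5) - 48*(-1/44) = -5*I*√5 + 12/11 = 12/11 - 5*I*√5 ≈ 1.0909 - 11.18*I)
q/(48 + 146) - 42 = (12/11 - 5*I*√5)/(48 + 146) - 42 = (12/11 - 5*I*√5)/194 - 42 = (12/11 - 5*I*√5)*(1/194) - 42 = (6/1067 - 5*I*√5/194) - 42 = -44808/1067 - 5*I*√5/194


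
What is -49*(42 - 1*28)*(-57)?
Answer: 39102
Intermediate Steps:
-49*(42 - 1*28)*(-57) = -49*(42 - 28)*(-57) = -49*14*(-57) = -686*(-57) = 39102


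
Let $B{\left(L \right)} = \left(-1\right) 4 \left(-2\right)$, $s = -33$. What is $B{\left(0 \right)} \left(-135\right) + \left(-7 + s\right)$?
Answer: $-1120$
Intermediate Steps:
$B{\left(L \right)} = 8$ ($B{\left(L \right)} = \left(-4\right) \left(-2\right) = 8$)
$B{\left(0 \right)} \left(-135\right) + \left(-7 + s\right) = 8 \left(-135\right) - 40 = -1080 - 40 = -1120$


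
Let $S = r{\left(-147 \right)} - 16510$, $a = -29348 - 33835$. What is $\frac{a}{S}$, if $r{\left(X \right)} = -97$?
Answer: $\frac{63183}{16607} \approx 3.8046$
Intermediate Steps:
$a = -63183$ ($a = -29348 - 33835 = -63183$)
$S = -16607$ ($S = -97 - 16510 = -16607$)
$\frac{a}{S} = - \frac{63183}{-16607} = \left(-63183\right) \left(- \frac{1}{16607}\right) = \frac{63183}{16607}$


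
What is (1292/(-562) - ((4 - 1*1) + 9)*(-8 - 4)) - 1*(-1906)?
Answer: 575404/281 ≈ 2047.7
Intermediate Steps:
(1292/(-562) - ((4 - 1*1) + 9)*(-8 - 4)) - 1*(-1906) = (1292*(-1/562) - ((4 - 1) + 9)*(-12)) + 1906 = (-646/281 - (3 + 9)*(-12)) + 1906 = (-646/281 - 12*(-12)) + 1906 = (-646/281 - 1*(-144)) + 1906 = (-646/281 + 144) + 1906 = 39818/281 + 1906 = 575404/281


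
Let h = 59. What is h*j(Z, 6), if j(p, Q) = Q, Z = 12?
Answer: 354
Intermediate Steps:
h*j(Z, 6) = 59*6 = 354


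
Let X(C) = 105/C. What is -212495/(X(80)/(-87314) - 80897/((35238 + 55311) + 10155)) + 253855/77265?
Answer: 902292903660370051/3411043467903 ≈ 2.6452e+5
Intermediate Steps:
-212495/(X(80)/(-87314) - 80897/((35238 + 55311) + 10155)) + 253855/77265 = -212495/((105/80)/(-87314) - 80897/((35238 + 55311) + 10155)) + 253855/77265 = -212495/((105*(1/80))*(-1/87314) - 80897/(90549 + 10155)) + 253855*(1/77265) = -212495/((21/16)*(-1/87314) - 80897/100704) + 50771/15453 = -212495/(-21/1397024 - 80897*1/100704) + 50771/15453 = -212495/(-21/1397024 - 80897/100704) + 50771/15453 = -212495/(-220736651/274777158) + 50771/15453 = -212495*(-274777158/220736651) + 50771/15453 = 58388772189210/220736651 + 50771/15453 = 902292903660370051/3411043467903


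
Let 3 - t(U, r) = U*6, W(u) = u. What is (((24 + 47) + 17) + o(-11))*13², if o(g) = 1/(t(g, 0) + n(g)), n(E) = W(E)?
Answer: 862745/58 ≈ 14875.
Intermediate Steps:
n(E) = E
t(U, r) = 3 - 6*U (t(U, r) = 3 - U*6 = 3 - 6*U)
o(g) = 1/(3 - 5*g) (o(g) = 1/((3 - 6*g) + g) = 1/(3 - 5*g))
(((24 + 47) + 17) + o(-11))*13² = (((24 + 47) + 17) - 1/(-3 + 5*(-11)))*13² = ((71 + 17) - 1/(-3 - 55))*169 = (88 - 1/(-58))*169 = (88 - 1*(-1/58))*169 = (88 + 1/58)*169 = (5105/58)*169 = 862745/58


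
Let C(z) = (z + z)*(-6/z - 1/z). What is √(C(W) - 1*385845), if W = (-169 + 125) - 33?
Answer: I*√385859 ≈ 621.18*I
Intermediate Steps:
W = -77 (W = -44 - 33 = -77)
C(z) = -14 (C(z) = (2*z)*(-7/z) = -14)
√(C(W) - 1*385845) = √(-14 - 1*385845) = √(-14 - 385845) = √(-385859) = I*√385859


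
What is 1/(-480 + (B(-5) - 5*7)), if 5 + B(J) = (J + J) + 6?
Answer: -1/524 ≈ -0.0019084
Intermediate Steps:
B(J) = 1 + 2*J (B(J) = -5 + ((J + J) + 6) = -5 + (2*J + 6) = -5 + (6 + 2*J) = 1 + 2*J)
1/(-480 + (B(-5) - 5*7)) = 1/(-480 + ((1 + 2*(-5)) - 5*7)) = 1/(-480 + ((1 - 10) - 35)) = 1/(-480 + (-9 - 35)) = 1/(-480 - 44) = 1/(-524) = -1/524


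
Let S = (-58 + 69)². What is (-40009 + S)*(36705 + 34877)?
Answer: -2855262816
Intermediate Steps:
S = 121 (S = 11² = 121)
(-40009 + S)*(36705 + 34877) = (-40009 + 121)*(36705 + 34877) = -39888*71582 = -2855262816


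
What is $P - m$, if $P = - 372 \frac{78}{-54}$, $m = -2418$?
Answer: $\frac{8866}{3} \approx 2955.3$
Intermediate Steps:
$P = \frac{1612}{3}$ ($P = - 372 \cdot 78 \left(- \frac{1}{54}\right) = \left(-372\right) \left(- \frac{13}{9}\right) = \frac{1612}{3} \approx 537.33$)
$P - m = \frac{1612}{3} - -2418 = \frac{1612}{3} + 2418 = \frac{8866}{3}$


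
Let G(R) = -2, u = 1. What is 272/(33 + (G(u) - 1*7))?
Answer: 34/3 ≈ 11.333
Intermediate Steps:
272/(33 + (G(u) - 1*7)) = 272/(33 + (-2 - 1*7)) = 272/(33 + (-2 - 7)) = 272/(33 - 9) = 272/24 = 272*(1/24) = 34/3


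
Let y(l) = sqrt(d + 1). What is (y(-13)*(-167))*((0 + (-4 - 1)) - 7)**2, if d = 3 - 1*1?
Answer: -24048*sqrt(3) ≈ -41652.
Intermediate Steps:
d = 2 (d = 3 - 1 = 2)
y(l) = sqrt(3) (y(l) = sqrt(2 + 1) = sqrt(3))
(y(-13)*(-167))*((0 + (-4 - 1)) - 7)**2 = (sqrt(3)*(-167))*((0 + (-4 - 1)) - 7)**2 = (-167*sqrt(3))*((0 - 5) - 7)**2 = (-167*sqrt(3))*(-5 - 7)**2 = -167*sqrt(3)*(-12)**2 = -167*sqrt(3)*144 = -24048*sqrt(3)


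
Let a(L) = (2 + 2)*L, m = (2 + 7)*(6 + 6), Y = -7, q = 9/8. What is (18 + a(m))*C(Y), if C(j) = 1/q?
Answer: 400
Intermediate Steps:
q = 9/8 (q = 9*(1/8) = 9/8 ≈ 1.1250)
m = 108 (m = 9*12 = 108)
C(j) = 8/9 (C(j) = 1/(9/8) = 8/9)
a(L) = 4*L
(18 + a(m))*C(Y) = (18 + 4*108)*(8/9) = (18 + 432)*(8/9) = 450*(8/9) = 400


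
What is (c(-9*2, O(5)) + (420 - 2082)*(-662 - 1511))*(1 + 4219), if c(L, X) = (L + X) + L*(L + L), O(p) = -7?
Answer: 15243268780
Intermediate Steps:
c(L, X) = L + X + 2*L**2 (c(L, X) = (L + X) + L*(2*L) = (L + X) + 2*L**2 = L + X + 2*L**2)
(c(-9*2, O(5)) + (420 - 2082)*(-662 - 1511))*(1 + 4219) = ((-9*2 - 7 + 2*(-9*2)**2) + (420 - 2082)*(-662 - 1511))*(1 + 4219) = ((-18 - 7 + 2*(-18)**2) - 1662*(-2173))*4220 = ((-18 - 7 + 2*324) + 3611526)*4220 = ((-18 - 7 + 648) + 3611526)*4220 = (623 + 3611526)*4220 = 3612149*4220 = 15243268780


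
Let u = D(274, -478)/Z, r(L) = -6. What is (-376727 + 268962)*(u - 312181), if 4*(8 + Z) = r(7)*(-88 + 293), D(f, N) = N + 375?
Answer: 21228196828825/631 ≈ 3.3642e+10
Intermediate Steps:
D(f, N) = 375 + N
Z = -631/2 (Z = -8 + (-6*(-88 + 293))/4 = -8 + (-6*205)/4 = -8 + (¼)*(-1230) = -8 - 615/2 = -631/2 ≈ -315.50)
u = 206/631 (u = (375 - 478)/(-631/2) = -103*(-2/631) = 206/631 ≈ 0.32647)
(-376727 + 268962)*(u - 312181) = (-376727 + 268962)*(206/631 - 312181) = -107765*(-196986005/631) = 21228196828825/631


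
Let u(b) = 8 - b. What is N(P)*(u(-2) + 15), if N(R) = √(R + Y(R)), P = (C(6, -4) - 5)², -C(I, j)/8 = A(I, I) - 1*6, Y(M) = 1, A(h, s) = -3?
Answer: 25*√4490 ≈ 1675.2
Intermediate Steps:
C(I, j) = 72 (C(I, j) = -8*(-3 - 1*6) = -8*(-3 - 6) = -8*(-9) = 72)
P = 4489 (P = (72 - 5)² = 67² = 4489)
N(R) = √(1 + R) (N(R) = √(R + 1) = √(1 + R))
N(P)*(u(-2) + 15) = √(1 + 4489)*((8 - 1*(-2)) + 15) = √4490*((8 + 2) + 15) = √4490*(10 + 15) = √4490*25 = 25*√4490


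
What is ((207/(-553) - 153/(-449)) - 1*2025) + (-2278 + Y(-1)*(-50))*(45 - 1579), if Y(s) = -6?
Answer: 752892859085/248297 ≈ 3.0322e+6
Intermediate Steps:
((207/(-553) - 153/(-449)) - 1*2025) + (-2278 + Y(-1)*(-50))*(45 - 1579) = ((207/(-553) - 153/(-449)) - 1*2025) + (-2278 - 6*(-50))*(45 - 1579) = ((207*(-1/553) - 153*(-1/449)) - 2025) + (-2278 + 300)*(-1534) = ((-207/553 + 153/449) - 2025) - 1978*(-1534) = (-8334/248297 - 2025) + 3034252 = -502809759/248297 + 3034252 = 752892859085/248297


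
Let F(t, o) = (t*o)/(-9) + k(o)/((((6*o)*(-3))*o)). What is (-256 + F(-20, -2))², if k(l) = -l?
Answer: 87928129/1296 ≈ 67846.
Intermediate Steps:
F(t, o) = 1/(18*o) - o*t/9 (F(t, o) = (t*o)/(-9) + (-o)/((((6*o)*(-3))*o)) = (o*t)*(-⅑) + (-o)/(((-18*o)*o)) = -o*t/9 + (-o)/((-18*o²)) = -o*t/9 + (-o)*(-1/(18*o²)) = -o*t/9 + 1/(18*o) = 1/(18*o) - o*t/9)
(-256 + F(-20, -2))² = (-256 + ((1/18)/(-2) - ⅑*(-2)*(-20)))² = (-256 + ((1/18)*(-½) - 40/9))² = (-256 + (-1/36 - 40/9))² = (-256 - 161/36)² = (-9377/36)² = 87928129/1296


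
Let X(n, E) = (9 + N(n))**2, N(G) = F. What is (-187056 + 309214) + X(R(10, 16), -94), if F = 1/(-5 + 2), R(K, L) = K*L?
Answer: 1100098/9 ≈ 1.2223e+5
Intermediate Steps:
F = -1/3 (F = 1/(-3) = -1/3 ≈ -0.33333)
N(G) = -1/3
X(n, E) = 676/9 (X(n, E) = (9 - 1/3)**2 = (26/3)**2 = 676/9)
(-187056 + 309214) + X(R(10, 16), -94) = (-187056 + 309214) + 676/9 = 122158 + 676/9 = 1100098/9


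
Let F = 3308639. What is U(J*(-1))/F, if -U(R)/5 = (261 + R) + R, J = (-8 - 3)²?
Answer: -95/3308639 ≈ -2.8713e-5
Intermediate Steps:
J = 121 (J = (-11)² = 121)
U(R) = -1305 - 10*R (U(R) = -5*((261 + R) + R) = -5*(261 + 2*R) = -1305 - 10*R)
U(J*(-1))/F = (-1305 - 1210*(-1))/3308639 = (-1305 - 10*(-121))*(1/3308639) = (-1305 + 1210)*(1/3308639) = -95*1/3308639 = -95/3308639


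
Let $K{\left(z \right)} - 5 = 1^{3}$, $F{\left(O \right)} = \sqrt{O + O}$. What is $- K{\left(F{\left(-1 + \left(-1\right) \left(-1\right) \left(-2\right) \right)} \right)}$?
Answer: $-6$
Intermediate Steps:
$F{\left(O \right)} = \sqrt{2} \sqrt{O}$ ($F{\left(O \right)} = \sqrt{2 O} = \sqrt{2} \sqrt{O}$)
$K{\left(z \right)} = 6$ ($K{\left(z \right)} = 5 + 1^{3} = 5 + 1 = 6$)
$- K{\left(F{\left(-1 + \left(-1\right) \left(-1\right) \left(-2\right) \right)} \right)} = \left(-1\right) 6 = -6$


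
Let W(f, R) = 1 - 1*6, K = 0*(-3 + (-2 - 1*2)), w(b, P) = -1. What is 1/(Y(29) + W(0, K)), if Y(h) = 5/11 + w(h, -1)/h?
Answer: -319/1461 ≈ -0.21834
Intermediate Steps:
K = 0 (K = 0*(-3 + (-2 - 2)) = 0*(-3 - 4) = 0*(-7) = 0)
W(f, R) = -5 (W(f, R) = 1 - 6 = -5)
Y(h) = 5/11 - 1/h
1/(Y(29) + W(0, K)) = 1/((5/11 - 1/29) - 5) = 1/(134/319 - 5) = 1/(-1461/319) = -319/1461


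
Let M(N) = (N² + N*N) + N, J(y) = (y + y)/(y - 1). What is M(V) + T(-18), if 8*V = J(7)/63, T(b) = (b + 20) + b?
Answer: -373139/23328 ≈ -15.995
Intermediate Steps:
J(y) = 2*y/(-1 + y) (J(y) = (2*y)/(-1 + y) = 2*y/(-1 + y))
T(b) = 20 + 2*b (T(b) = (20 + b) + b = 20 + 2*b)
V = 1/216 (V = ((2*7/(-1 + 7))/63)/8 = ((2*7/6)*(1/63))/8 = ((2*7*(⅙))*(1/63))/8 = ((7/3)*(1/63))/8 = (⅛)*(1/27) = 1/216 ≈ 0.0046296)
M(N) = N + 2*N² (M(N) = (N² + N²) + N = 2*N² + N = N + 2*N²)
M(V) + T(-18) = (1 + 2*(1/216))/216 + (20 + 2*(-18)) = (1 + 1/108)/216 + (20 - 36) = (1/216)*(109/108) - 16 = 109/23328 - 16 = -373139/23328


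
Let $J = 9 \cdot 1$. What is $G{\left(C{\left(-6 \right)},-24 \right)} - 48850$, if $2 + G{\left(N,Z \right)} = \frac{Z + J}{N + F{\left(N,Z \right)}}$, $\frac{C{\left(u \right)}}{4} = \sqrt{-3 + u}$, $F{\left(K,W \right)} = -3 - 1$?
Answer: $- \frac{390813}{8} + \frac{9 i}{8} \approx -48852.0 + 1.125 i$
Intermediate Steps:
$F{\left(K,W \right)} = -4$ ($F{\left(K,W \right)} = -3 - 1 = -4$)
$C{\left(u \right)} = 4 \sqrt{-3 + u}$
$J = 9$
$G{\left(N,Z \right)} = -2 + \frac{9 + Z}{-4 + N}$ ($G{\left(N,Z \right)} = -2 + \frac{Z + 9}{N - 4} = -2 + \frac{9 + Z}{-4 + N}$)
$G{\left(C{\left(-6 \right)},-24 \right)} - 48850 = \frac{17 - 24 - 2 \cdot 4 \sqrt{-3 - 6}}{-4 + 4 \sqrt{-3 - 6}} - 48850 = \frac{17 - 24 - 2 \cdot 4 \sqrt{-9}}{-4 + 4 \sqrt{-9}} - 48850 = \frac{17 - 24 - 2 \cdot 4 \cdot 3 i}{-4 + 4 \cdot 3 i} - 48850 = \frac{17 - 24 - 2 \cdot 12 i}{-4 + 12 i} - 48850 = \frac{-4 - 12 i}{160} \left(17 - 24 - 24 i\right) - 48850 = \frac{-4 - 12 i}{160} \left(-7 - 24 i\right) - 48850 = \frac{\left(-7 - 24 i\right) \left(-4 - 12 i\right)}{160} - 48850 = -48850 + \frac{\left(-7 - 24 i\right) \left(-4 - 12 i\right)}{160}$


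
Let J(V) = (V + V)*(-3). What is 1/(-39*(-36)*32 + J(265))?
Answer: 1/43338 ≈ 2.3074e-5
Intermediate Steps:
J(V) = -6*V (J(V) = (2*V)*(-3) = -6*V)
1/(-39*(-36)*32 + J(265)) = 1/(-39*(-36)*32 - 6*265) = 1/(1404*32 - 1590) = 1/(44928 - 1590) = 1/43338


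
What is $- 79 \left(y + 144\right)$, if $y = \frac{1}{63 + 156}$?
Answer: $- \frac{2491423}{219} \approx -11376.0$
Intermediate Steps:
$y = \frac{1}{219} \approx 0.0045662$
$- 79 \left(y + 144\right) = - 79 \left(\frac{1}{219} + 144\right) = \left(-79\right) \frac{31537}{219} = - \frac{2491423}{219}$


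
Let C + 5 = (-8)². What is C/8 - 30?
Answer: -181/8 ≈ -22.625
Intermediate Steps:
C = 59 (C = -5 + (-8)² = -5 + 64 = 59)
C/8 - 30 = 59/8 - 30 = -181/8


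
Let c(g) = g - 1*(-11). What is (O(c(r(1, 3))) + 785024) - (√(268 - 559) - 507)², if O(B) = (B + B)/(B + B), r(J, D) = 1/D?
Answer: 528267 + 1014*I*√291 ≈ 5.2827e+5 + 17298.0*I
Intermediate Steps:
c(g) = 11 + g (c(g) = g + 11 = 11 + g)
O(B) = 1 (O(B) = (2*B)/((2*B)) = (2*B)*(1/(2*B)) = 1)
(O(c(r(1, 3))) + 785024) - (√(268 - 559) - 507)² = (1 + 785024) - (√(268 - 559) - 507)² = 785025 - (√(-291) - 507)² = 785025 - (I*√291 - 507)² = 785025 - (-507 + I*√291)²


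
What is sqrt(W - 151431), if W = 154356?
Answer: 15*sqrt(13) ≈ 54.083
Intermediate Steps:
sqrt(W - 151431) = sqrt(154356 - 151431) = sqrt(2925) = 15*sqrt(13)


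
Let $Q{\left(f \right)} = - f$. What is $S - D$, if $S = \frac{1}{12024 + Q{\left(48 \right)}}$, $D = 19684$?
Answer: $- \frac{235735583}{11976} \approx -19684.0$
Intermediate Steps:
$S = \frac{1}{11976}$ ($S = \frac{1}{12024 - 48} = \frac{1}{11976} \approx 8.35 \cdot 10^{-5}$)
$S - D = \frac{1}{11976} - 19684 = - \frac{235735583}{11976}$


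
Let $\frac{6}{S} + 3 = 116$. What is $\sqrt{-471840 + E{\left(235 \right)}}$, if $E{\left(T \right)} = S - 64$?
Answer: $\frac{i \sqrt{6025741498}}{113} \approx 686.95 i$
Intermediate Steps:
$S = \frac{6}{113}$ ($S = \frac{6}{-3 + 116} = \frac{6}{113} \approx 0.053097$)
$E{\left(T \right)} = - \frac{7226}{113}$ ($E{\left(T \right)} = \frac{6}{113} - 64 = - \frac{7226}{113}$)
$\sqrt{-471840 + E{\left(235 \right)}} = \sqrt{-471840 - \frac{7226}{113}} = \sqrt{- \frac{53325146}{113}} = \frac{i \sqrt{6025741498}}{113}$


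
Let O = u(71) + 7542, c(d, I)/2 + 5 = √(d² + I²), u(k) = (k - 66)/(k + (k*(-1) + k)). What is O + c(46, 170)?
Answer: 534777/71 + 4*√7754 ≈ 7884.3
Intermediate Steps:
u(k) = (-66 + k)/k (u(k) = (-66 + k)/(k + (-k + k)) = (-66 + k)/(k + 0) = (-66 + k)/k)
c(d, I) = -10 + 2*√(I² + d²) (c(d, I) = -10 + 2*√(d² + I²) = -10 + 2*√(I² + d²))
O = 535487/71 (O = (-66 + 71)/71 + 7542 = (1/71)*5 + 7542 = 5/71 + 7542 = 535487/71 ≈ 7542.1)
O + c(46, 170) = 535487/71 + (-10 + 2*√(170² + 46²)) = 535487/71 + (-10 + 2*√(28900 + 2116)) = 535487/71 + (-10 + 2*√31016) = 535487/71 + (-10 + 2*(2*√7754)) = 535487/71 + (-10 + 4*√7754) = 534777/71 + 4*√7754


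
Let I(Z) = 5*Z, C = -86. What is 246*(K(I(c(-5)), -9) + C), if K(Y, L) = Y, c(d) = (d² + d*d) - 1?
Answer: 39114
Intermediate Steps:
c(d) = -1 + 2*d² (c(d) = (d² + d²) - 1 = 2*d² - 1 = -1 + 2*d²)
246*(K(I(c(-5)), -9) + C) = 246*(5*(-1 + 2*(-5)²) - 86) = 246*(5*(-1 + 2*25) - 86) = 246*(5*(-1 + 50) - 86) = 246*(5*49 - 86) = 246*(245 - 86) = 246*159 = 39114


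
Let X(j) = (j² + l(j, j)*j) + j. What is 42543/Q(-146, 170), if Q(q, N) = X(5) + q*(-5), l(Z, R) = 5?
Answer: 42543/785 ≈ 54.195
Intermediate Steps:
X(j) = j² + 6*j (X(j) = (j² + 5*j) + j = j² + 6*j)
Q(q, N) = 55 - 5*q (Q(q, N) = 5*(6 + 5) + q*(-5) = 5*11 - 5*q = 55 - 5*q)
42543/Q(-146, 170) = 42543/(55 - 5*(-146)) = 42543/(55 + 730) = 42543/785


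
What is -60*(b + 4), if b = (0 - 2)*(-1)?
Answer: -360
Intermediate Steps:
b = 2 (b = -2*(-1) = 2)
-60*(b + 4) = -60*(2 + 4) = -60*6 = -360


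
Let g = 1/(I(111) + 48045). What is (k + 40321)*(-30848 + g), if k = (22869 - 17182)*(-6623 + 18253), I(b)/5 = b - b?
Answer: -98085053236692829/48045 ≈ -2.0415e+12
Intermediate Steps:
I(b) = 0 (I(b) = 5*(b - b) = 5*0 = 0)
k = 66139810 (k = 5687*11630 = 66139810)
g = 1/48045 (g = 1/(0 + 48045) = 1/48045 ≈ 2.0814e-5)
(k + 40321)*(-30848 + g) = (66139810 + 40321)*(-30848 + 1/48045) = 66180131*(-1482092159/48045) = -98085053236692829/48045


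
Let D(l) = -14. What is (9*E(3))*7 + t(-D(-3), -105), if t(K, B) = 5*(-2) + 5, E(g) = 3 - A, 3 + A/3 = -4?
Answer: 1507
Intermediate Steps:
A = -21 (A = -9 + 3*(-4) = -9 - 12 = -21)
E(g) = 24 (E(g) = 3 - 1*(-21) = 3 + 21 = 24)
t(K, B) = -5 (t(K, B) = -10 + 5 = -5)
(9*E(3))*7 + t(-D(-3), -105) = (9*24)*7 - 5 = 216*7 - 5 = 1512 - 5 = 1507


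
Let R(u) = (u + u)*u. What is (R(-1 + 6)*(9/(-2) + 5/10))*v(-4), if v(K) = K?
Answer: 800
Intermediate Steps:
R(u) = 2*u² (R(u) = (2*u)*u = 2*u²)
(R(-1 + 6)*(9/(-2) + 5/10))*v(-4) = ((2*(-1 + 6)²)*(9/(-2) + 5/10))*(-4) = ((2*5²)*(9*(-½) + 5*(⅒)))*(-4) = ((2*25)*(-9/2 + ½))*(-4) = (50*(-4))*(-4) = -200*(-4) = 800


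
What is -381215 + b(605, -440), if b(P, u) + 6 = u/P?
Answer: -4193439/11 ≈ -3.8122e+5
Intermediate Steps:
b(P, u) = -6 + u/P
-381215 + b(605, -440) = -381215 + (-6 - 440/605) = -381215 + (-6 - 440*1/605) = -381215 + (-6 - 8/11) = -381215 - 74/11 = -4193439/11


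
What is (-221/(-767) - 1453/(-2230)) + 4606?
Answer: 606135057/131570 ≈ 4606.9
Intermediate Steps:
(-221/(-767) - 1453/(-2230)) + 4606 = (-221*(-1/767) - 1453*(-1/2230)) + 4606 = (17/59 + 1453/2230) + 4606 = 123637/131570 + 4606 = 606135057/131570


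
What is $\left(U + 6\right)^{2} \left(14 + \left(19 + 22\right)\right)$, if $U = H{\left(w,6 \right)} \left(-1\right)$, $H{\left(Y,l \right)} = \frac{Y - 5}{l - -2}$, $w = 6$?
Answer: $\frac{121495}{64} \approx 1898.4$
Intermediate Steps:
$H{\left(Y,l \right)} = \frac{-5 + Y}{2 + l}$ ($H{\left(Y,l \right)} = \frac{-5 + Y}{l + \left(-2 + 4\right)} = \frac{-5 + Y}{l + 2} = \frac{-5 + Y}{2 + l}$)
$U = - \frac{1}{8}$ ($U = \frac{-5 + 6}{2 + 6} \left(-1\right) = \frac{1}{8} \cdot 1 \left(-1\right) = \frac{1}{8} \left(-1\right) = - \frac{1}{8} \approx -0.125$)
$\left(U + 6\right)^{2} \left(14 + \left(19 + 22\right)\right) = \left(- \frac{1}{8} + 6\right)^{2} \left(14 + \left(19 + 22\right)\right) = \left(\frac{47}{8}\right)^{2} \left(14 + 41\right) = \frac{2209}{64} \cdot 55 = \frac{121495}{64}$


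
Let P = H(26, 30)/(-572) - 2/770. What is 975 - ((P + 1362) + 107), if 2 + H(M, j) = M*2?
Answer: -4944039/10010 ≈ -493.91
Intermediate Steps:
H(M, j) = -2 + 2*M (H(M, j) = -2 + M*2 = -2 + 2*M)
P = -901/10010 (P = (-2 + 2*26)/(-572) - 2/770 = (-2 + 52)*(-1/572) - 2*1/770 = 50*(-1/572) - 1/385 = -25/286 - 1/385 = -901/10010 ≈ -0.090010)
975 - ((P + 1362) + 107) = 975 - ((-901/10010 + 1362) + 107) = 975 - (13632719/10010 + 107) = 975 - 1*14703789/10010 = 975 - 14703789/10010 = -4944039/10010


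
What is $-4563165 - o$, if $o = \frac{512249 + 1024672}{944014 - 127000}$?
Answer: $- \frac{1242723742077}{272338} \approx -4.5632 \cdot 10^{6}$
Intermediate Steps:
$o = \frac{512307}{272338}$ ($o = \frac{1536921}{817014} = 1536921 \cdot \frac{1}{817014} = \frac{512307}{272338} \approx 1.8811$)
$-4563165 - o = -4563165 - \frac{512307}{272338} = - \frac{1242723742077}{272338}$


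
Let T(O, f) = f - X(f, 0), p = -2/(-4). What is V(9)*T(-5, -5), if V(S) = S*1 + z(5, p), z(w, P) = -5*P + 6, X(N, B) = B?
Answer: -125/2 ≈ -62.500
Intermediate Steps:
p = 1/2 (p = -2*(-1/4) = 1/2 ≈ 0.50000)
z(w, P) = 6 - 5*P
T(O, f) = f (T(O, f) = f - 1*0 = f + 0 = f)
V(S) = 7/2 + S (V(S) = S*1 + (6 - 5*1/2) = S + (6 - 5/2) = S + 7/2 = 7/2 + S)
V(9)*T(-5, -5) = (7/2 + 9)*(-5) = (25/2)*(-5) = -125/2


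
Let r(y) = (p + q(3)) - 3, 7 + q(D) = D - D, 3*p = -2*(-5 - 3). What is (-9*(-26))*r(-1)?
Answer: -1092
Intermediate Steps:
p = 16/3 (p = (-2*(-5 - 3))/3 = (-2*(-8))/3 = (⅓)*16 = 16/3 ≈ 5.3333)
q(D) = -7 (q(D) = -7 + (D - D) = -7 + 0 = -7)
r(y) = -14/3 (r(y) = (16/3 - 7) - 3 = -5/3 - 3 = -14/3)
(-9*(-26))*r(-1) = -9*(-26)*(-14/3) = 234*(-14/3) = -1092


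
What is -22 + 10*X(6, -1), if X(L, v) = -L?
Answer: -82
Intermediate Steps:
-22 + 10*X(6, -1) = -22 + 10*(-1*6) = -22 + 10*(-6) = -22 - 60 = -82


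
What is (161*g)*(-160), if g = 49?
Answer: -1262240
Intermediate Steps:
(161*g)*(-160) = (161*49)*(-160) = 7889*(-160) = -1262240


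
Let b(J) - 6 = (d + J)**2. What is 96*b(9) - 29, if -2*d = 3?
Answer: 5947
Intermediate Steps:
d = -3/2 (d = -1/2*3 = -3/2 ≈ -1.5000)
b(J) = 6 + (-3/2 + J)**2
96*b(9) - 29 = 96*(6 + (-3 + 2*9)**2/4) - 29 = 96*(6 + (-3 + 18)**2/4) - 29 = 96*(6 + (1/4)*15**2) - 29 = 96*(6 + (1/4)*225) - 29 = 96*(6 + 225/4) - 29 = 96*(249/4) - 29 = 5976 - 29 = 5947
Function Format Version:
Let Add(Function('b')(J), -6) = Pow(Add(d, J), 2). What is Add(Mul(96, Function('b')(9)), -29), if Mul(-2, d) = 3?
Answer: 5947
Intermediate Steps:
d = Rational(-3, 2) (d = Mul(Rational(-1, 2), 3) = Rational(-3, 2) ≈ -1.5000)
Function('b')(J) = Add(6, Pow(Add(Rational(-3, 2), J), 2))
Add(Mul(96, Function('b')(9)), -29) = Add(Mul(96, Add(6, Mul(Rational(1, 4), Pow(Add(-3, Mul(2, 9)), 2)))), -29) = Add(Mul(96, Add(6, Mul(Rational(1, 4), Pow(Add(-3, 18), 2)))), -29) = Add(Mul(96, Add(6, Mul(Rational(1, 4), Pow(15, 2)))), -29) = Add(Mul(96, Add(6, Mul(Rational(1, 4), 225))), -29) = Add(Mul(96, Add(6, Rational(225, 4))), -29) = Add(Mul(96, Rational(249, 4)), -29) = Add(5976, -29) = 5947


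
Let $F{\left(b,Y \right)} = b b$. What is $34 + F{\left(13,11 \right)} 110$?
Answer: $18624$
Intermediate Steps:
$F{\left(b,Y \right)} = b^{2}$
$34 + F{\left(13,11 \right)} 110 = 34 + 13^{2} \cdot 110 = 34 + 169 \cdot 110 = 34 + 18590 = 18624$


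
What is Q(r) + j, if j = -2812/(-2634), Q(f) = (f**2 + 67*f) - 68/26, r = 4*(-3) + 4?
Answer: -8107612/17121 ≈ -473.55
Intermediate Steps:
r = -8 (r = -12 + 4 = -8)
Q(f) = -34/13 + f**2 + 67*f (Q(f) = (f**2 + 67*f) - 68*1/26 = (f**2 + 67*f) - 34/13 = -34/13 + f**2 + 67*f)
j = 1406/1317 (j = -2812*(-1/2634) = 1406/1317 ≈ 1.0676)
Q(r) + j = (-34/13 + (-8)**2 + 67*(-8)) + 1406/1317 = (-34/13 + 64 - 536) + 1406/1317 = -6170/13 + 1406/1317 = -8107612/17121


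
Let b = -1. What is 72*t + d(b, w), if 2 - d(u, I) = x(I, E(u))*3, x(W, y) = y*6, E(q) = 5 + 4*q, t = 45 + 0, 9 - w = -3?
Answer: 3224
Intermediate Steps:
w = 12 (w = 9 - 1*(-3) = 9 + 3 = 12)
t = 45
x(W, y) = 6*y
d(u, I) = -88 - 72*u (d(u, I) = 2 - 6*(5 + 4*u)*3 = 2 - (30 + 24*u)*3 = 2 - (90 + 72*u) = 2 + (-90 - 72*u) = -88 - 72*u)
72*t + d(b, w) = 72*45 + (-88 - 72*(-1)) = 3240 + (-88 + 72) = 3240 - 16 = 3224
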